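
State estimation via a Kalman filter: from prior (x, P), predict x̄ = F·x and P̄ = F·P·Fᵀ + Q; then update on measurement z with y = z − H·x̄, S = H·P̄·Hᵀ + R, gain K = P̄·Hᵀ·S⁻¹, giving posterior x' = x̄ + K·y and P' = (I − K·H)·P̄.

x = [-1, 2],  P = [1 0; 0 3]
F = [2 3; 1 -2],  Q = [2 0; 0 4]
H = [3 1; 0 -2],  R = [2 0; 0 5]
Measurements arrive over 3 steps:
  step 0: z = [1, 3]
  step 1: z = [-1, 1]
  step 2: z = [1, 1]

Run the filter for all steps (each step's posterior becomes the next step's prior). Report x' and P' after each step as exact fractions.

step 0: x' = [2789/3054, -5311/3054], P' = [4295/12216 -4735/12216; -4735/12216 13895/12216]
step 1: x' = [-2803157/7874150, -4963/1574830], P' = [5401277/15748300 -1189747/3149660; -1189747/3149660 697357/629932]
step 2: x' = [4617984145/9883371433, -5216396234/9883371433], P' = [3386076907/9883371433 -3726770700/9883371433; -3726770700/9883371433 10926232935/9883371433]

step 0: x̄ = F·x = [4, -5]
step 0: P̄ = F·P·Fᵀ + Q = [33 -16; -16 17]
step 0: y = z − H·x̄ = [-6, -7]
step 0: S = H·P̄·Hᵀ + R = [220 62; 62 73]
step 0: K = P̄·Hᵀ·S⁻¹ = [4075/12216 947/6108; -155/12216 -2779/6108]
step 0: x' = x̄ + K·y = [2789/3054, -5311/3054]
step 0: P' = (I − K·H)·P̄ = [4295/12216 -4735/12216; -4735/12216 13895/12216]
step 1: x̄ = F·x = [-10355/3054, 13411/3054]
step 1: P̄ = F·P·Fᵀ + Q = [109847/12216 -70045/12216; -70045/12216 127679/12216]
step 1: y = z − H·x̄ = [7300/1527, 14938/1527]
step 1: S = H·P̄·Hᵀ + R = [90058/1527 20614/1527; 20614/1527 142949/3054]
step 1: K = P̄·Hᵀ·S⁻¹ = [1281887/3937075 1189747/7874150; -10307/787415 -697357/1574830]
step 1: x' = x̄ + K·y = [-2803157/7874150, -4963/1574830]
step 1: P' = (I − K·H)·P̄ = [5401277/15748300 -1189747/3149660; -1189747/3149660 697357/629932]
step 2: x̄ = F·x = [-5680759/7874150, -2753527/7874150]
step 2: P̄ = F·P·Fᵀ + Q = [138622213/15748300 -87852261/15748300; -87852261/15748300 161925117/15748300]
step 2: y = z − H·x̄ = [13834977/3937075, 1183548/3937075]
step 2: S = H·P̄·Hᵀ + R = [228477017/3937075 50815833/3937075; 50815833/3937075 181610492/3937075]
step 2: K = P̄·Hᵀ·S⁻¹ = [6431460021/19766742866 1490708280/9883371433; -254079165/19766742866 -4370493174/9883371433]
step 2: x' = x̄ + K·y = [4617984145/9883371433, -5216396234/9883371433]
step 2: P' = (I − K·H)·P̄ = [3386076907/9883371433 -3726770700/9883371433; -3726770700/9883371433 10926232935/9883371433]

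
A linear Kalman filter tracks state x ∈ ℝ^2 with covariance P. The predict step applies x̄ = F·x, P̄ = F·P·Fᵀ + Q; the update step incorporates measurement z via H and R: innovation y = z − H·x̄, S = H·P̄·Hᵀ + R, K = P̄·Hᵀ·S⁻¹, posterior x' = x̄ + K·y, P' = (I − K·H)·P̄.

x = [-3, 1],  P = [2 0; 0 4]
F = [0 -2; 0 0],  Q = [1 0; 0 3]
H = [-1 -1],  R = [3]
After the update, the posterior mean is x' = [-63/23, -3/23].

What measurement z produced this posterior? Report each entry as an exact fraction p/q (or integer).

z = [3]

x̄ = F·x = [-2, 0]
P̄ = F·P·Fᵀ + Q = [17 0; 0 3]
S = H·P̄·Hᵀ + R = [23]
K = P̄·Hᵀ·S⁻¹ = [-17/23; -3/23]
x' − x̄ = [-17/23, -3/23] = K·y
y = (KᵀK)⁻¹·Kᵀ·(x' − x̄) = [1]
z = y + H·x̄ = [1] + [2] = [3]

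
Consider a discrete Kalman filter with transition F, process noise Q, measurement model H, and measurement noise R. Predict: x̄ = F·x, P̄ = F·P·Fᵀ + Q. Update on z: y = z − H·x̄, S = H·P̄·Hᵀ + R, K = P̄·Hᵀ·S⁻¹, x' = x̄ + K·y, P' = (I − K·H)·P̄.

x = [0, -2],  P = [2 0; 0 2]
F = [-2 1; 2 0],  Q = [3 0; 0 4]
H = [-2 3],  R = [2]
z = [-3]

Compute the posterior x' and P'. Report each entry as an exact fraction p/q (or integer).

x̄ = F·x = [-2, 0]
P̄ = F·P·Fᵀ + Q = [13 -8; -8 12]
y = z − H·x̄ = [-7]
S = H·P̄·Hᵀ + R = [258]
K = P̄·Hᵀ·S⁻¹ = [-25/129; 26/129]
x' = x̄ + K·y = [-83/129, -182/129]
P' = (I − K·H)·P̄ = [427/129 268/129; 268/129 196/129]

x' = [-83/129, -182/129]
P' = [427/129 268/129; 268/129 196/129]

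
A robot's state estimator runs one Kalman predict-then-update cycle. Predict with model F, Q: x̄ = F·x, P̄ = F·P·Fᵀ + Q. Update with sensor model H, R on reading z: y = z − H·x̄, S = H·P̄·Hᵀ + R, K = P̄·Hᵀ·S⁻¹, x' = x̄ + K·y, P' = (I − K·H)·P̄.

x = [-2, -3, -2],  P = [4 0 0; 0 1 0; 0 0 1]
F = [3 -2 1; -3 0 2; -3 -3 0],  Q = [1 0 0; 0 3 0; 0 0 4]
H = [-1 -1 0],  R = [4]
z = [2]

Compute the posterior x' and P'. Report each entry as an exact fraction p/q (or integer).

x' = [-58/21, 8/7, 101/7]
P' = [818/21 -262/7 -226/7; -262/7 274/7 234/7; -226/7 234/7 331/7]

x̄ = F·x = [-2, 2, 15]
P̄ = F·P·Fᵀ + Q = [42 -34 -30; -34 43 36; -30 36 49]
y = z − H·x̄ = [2]
S = H·P̄·Hᵀ + R = [21]
K = P̄·Hᵀ·S⁻¹ = [-8/21; -3/7; -2/7]
x' = x̄ + K·y = [-58/21, 8/7, 101/7]
P' = (I − K·H)·P̄ = [818/21 -262/7 -226/7; -262/7 274/7 234/7; -226/7 234/7 331/7]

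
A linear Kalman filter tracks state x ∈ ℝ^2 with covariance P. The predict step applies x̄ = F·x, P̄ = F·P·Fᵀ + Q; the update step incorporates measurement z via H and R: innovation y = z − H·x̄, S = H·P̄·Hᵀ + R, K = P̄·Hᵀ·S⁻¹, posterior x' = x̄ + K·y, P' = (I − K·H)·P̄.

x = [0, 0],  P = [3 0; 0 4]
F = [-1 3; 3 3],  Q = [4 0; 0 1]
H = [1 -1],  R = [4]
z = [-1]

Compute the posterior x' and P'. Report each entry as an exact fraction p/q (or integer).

x̄ = F·x = [0, 0]
P̄ = F·P·Fᵀ + Q = [43 27; 27 64]
y = z − H·x̄ = [-1]
S = H·P̄·Hᵀ + R = [57]
K = P̄·Hᵀ·S⁻¹ = [16/57; -37/57]
x' = x̄ + K·y = [-16/57, 37/57]
P' = (I − K·H)·P̄ = [2195/57 2131/57; 2131/57 2279/57]

x' = [-16/57, 37/57]
P' = [2195/57 2131/57; 2131/57 2279/57]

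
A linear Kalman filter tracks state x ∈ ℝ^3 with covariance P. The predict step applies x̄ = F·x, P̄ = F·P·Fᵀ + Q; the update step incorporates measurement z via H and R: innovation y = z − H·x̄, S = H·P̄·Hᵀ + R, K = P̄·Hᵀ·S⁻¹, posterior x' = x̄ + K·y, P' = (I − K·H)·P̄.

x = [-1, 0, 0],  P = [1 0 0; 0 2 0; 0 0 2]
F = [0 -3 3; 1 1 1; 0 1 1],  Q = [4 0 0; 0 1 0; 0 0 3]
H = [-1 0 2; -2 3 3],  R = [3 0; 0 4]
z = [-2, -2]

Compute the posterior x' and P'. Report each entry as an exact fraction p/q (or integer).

x̄ = F·x = [0, -1, 0]
P̄ = F·P·Fᵀ + Q = [40 0 0; 0 6 4; 0 4 7]
y = z − H·x̄ = [-2, 1]
S = H·P̄·Hᵀ + R = [71 146; 146 353]
K = P̄·Hᵀ·S⁻¹ = [-2440/3747 160/3747; -1556/3747 962/3747; 124/3747 299/3747]
x' = x̄ + K·y = [1680/1249, 109/1249, 17/1249]
P' = (I − K·H)·P̄ = [65080/3747 14720/3747 28880/3747; 14720/3747 6070/3747 5026/3747; 28880/3747 5026/3747 14626/3747]

x' = [1680/1249, 109/1249, 17/1249]
P' = [65080/3747 14720/3747 28880/3747; 14720/3747 6070/3747 5026/3747; 28880/3747 5026/3747 14626/3747]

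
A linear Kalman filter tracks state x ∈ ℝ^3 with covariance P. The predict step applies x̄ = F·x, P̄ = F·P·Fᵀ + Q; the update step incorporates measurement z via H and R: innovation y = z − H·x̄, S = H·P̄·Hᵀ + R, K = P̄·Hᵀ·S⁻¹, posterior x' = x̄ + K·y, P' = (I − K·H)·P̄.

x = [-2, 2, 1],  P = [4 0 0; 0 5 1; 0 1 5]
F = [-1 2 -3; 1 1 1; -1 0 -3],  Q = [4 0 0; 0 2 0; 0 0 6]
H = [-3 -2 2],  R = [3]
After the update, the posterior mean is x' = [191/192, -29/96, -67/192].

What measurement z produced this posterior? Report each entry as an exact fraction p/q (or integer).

x̄ = F·x = [3, 1, -1]
P̄ = F·P·Fᵀ + Q = [61 -10 43; -10 18 -22; 43 -22 55]
S = H·P̄·Hᵀ + R = [384]
K = P̄·Hᵀ·S⁻¹ = [-77/384; -25/192; 25/384]
x' − x̄ = [-385/192, -125/96, 125/192] = K·y
y = (KᵀK)⁻¹·Kᵀ·(x' − x̄) = [10]
z = y + H·x̄ = [10] + [-13] = [-3]

z = [-3]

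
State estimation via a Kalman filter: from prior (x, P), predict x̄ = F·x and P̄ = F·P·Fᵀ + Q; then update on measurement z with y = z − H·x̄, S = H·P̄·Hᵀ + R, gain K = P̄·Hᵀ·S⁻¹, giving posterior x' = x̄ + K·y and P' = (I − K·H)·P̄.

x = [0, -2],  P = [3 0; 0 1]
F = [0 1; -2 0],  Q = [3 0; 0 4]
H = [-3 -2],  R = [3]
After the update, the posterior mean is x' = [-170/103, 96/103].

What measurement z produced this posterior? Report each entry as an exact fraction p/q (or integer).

x̄ = F·x = [-2, 0]
P̄ = F·P·Fᵀ + Q = [4 0; 0 16]
S = H·P̄·Hᵀ + R = [103]
K = P̄·Hᵀ·S⁻¹ = [-12/103; -32/103]
x' − x̄ = [36/103, 96/103] = K·y
y = (KᵀK)⁻¹·Kᵀ·(x' − x̄) = [-3]
z = y + H·x̄ = [-3] + [6] = [3]

z = [3]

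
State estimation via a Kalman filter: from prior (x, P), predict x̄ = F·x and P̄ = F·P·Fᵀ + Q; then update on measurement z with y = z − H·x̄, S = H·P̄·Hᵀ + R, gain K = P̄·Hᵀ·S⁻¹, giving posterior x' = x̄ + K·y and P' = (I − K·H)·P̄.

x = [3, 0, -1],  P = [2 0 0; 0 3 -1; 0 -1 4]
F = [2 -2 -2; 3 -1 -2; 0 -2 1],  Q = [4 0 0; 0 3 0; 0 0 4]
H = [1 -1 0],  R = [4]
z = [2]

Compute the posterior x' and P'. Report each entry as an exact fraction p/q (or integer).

x̄ = F·x = [8, 11, -1]
P̄ = F·P·Fᵀ + Q = [32 28 2; 28 36 -5; 2 -5 24]
y = z − H·x̄ = [5]
S = H·P̄·Hᵀ + R = [16]
K = P̄·Hᵀ·S⁻¹ = [1/4; -1/2; 7/16]
x' = x̄ + K·y = [37/4, 17/2, 19/16]
P' = (I − K·H)·P̄ = [31 30 1/4; 30 32 -3/2; 1/4 -3/2 335/16]

x' = [37/4, 17/2, 19/16]
P' = [31 30 1/4; 30 32 -3/2; 1/4 -3/2 335/16]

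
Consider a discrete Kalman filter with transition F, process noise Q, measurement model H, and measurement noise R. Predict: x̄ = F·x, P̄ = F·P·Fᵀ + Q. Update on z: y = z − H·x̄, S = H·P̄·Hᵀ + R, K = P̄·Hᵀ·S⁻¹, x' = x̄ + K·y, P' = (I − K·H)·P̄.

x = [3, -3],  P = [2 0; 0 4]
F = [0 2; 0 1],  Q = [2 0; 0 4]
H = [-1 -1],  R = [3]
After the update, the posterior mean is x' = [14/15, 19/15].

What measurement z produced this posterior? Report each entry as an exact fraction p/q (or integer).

x̄ = F·x = [-6, -3]
P̄ = F·P·Fᵀ + Q = [18 8; 8 8]
S = H·P̄·Hᵀ + R = [45]
K = P̄·Hᵀ·S⁻¹ = [-26/45; -16/45]
x' − x̄ = [104/15, 64/15] = K·y
y = (KᵀK)⁻¹·Kᵀ·(x' − x̄) = [-12]
z = y + H·x̄ = [-12] + [9] = [-3]

z = [-3]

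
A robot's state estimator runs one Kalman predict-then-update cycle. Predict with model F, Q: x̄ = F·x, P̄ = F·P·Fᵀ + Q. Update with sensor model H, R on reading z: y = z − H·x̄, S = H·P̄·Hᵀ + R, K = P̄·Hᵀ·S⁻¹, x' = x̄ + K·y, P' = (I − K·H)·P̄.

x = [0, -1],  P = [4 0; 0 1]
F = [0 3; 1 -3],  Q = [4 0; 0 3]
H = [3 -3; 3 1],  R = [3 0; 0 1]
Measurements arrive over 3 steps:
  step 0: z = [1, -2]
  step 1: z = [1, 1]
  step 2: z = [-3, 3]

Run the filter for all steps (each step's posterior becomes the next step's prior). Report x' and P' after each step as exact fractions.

step 0: x' = [-2665/6317, -4428/6317], P' = [521/6317 -9/6317; -9/6317 1540/6317]
step 1: x' = [2776048/9070213, 393935/9070213], P' = [744196/9070213 -13887/9070213; -13887/9070213 2148590/9070213]
step 2: x' = [6235337679/12822799673, 18252397495/12822799673], P' = [1052018966/12822799673 -19378971/12822799673; -19378971/12822799673 3036577879/12822799673]

step 0: x̄ = F·x = [-3, 3]
step 0: P̄ = F·P·Fᵀ + Q = [13 -9; -9 16]
step 0: y = z − H·x̄ = [19, 4]
step 0: S = H·P̄·Hᵀ + R = [426 123; 123 80]
step 0: K = P̄·Hᵀ·S⁻¹ = [530/6317 1554/6317; -1549/6317 1513/6317]
step 0: x' = x̄ + K·y = [-2665/6317, -4428/6317]
step 0: P' = (I − K·H)·P̄ = [521/6317 -9/6317; -9/6317 1540/6317]
step 1: x̄ = F·x = [-13284/6317, 10619/6317]
step 1: P̄ = F·P·Fᵀ + Q = [39128/6317 -13887/6317; -13887/6317 33386/6317]
step 1: y = z − H·x̄ = [78026/6317, 35550/6317]
step 1: S = H·P̄·Hᵀ + R = [921543/6317 335316/6317; 335316/6317 308533/6317]
step 1: K = P̄·Hᵀ·S⁻¹ = [758083/9070213 2218701/9070213; -2162477/9070213 2106929/9070213]
step 1: x' = x̄ + K·y = [2776048/9070213, 393935/9070213]
step 1: P' = (I − K·H)·P̄ = [744196/9070213 -13887/9070213; -13887/9070213 2148590/9070213]
step 2: x̄ = F·x = [1181805/9070213, 1594243/9070213]
step 2: P̄ = F·P·Fᵀ + Q = [55618162/9070213 -19378971/9070213; -19378971/9070213 47375467/9070213]
step 2: y = z − H·x̄ = [-25973325/9070213, 22070981/9070213]
step 2: S = H·P̄·Hᵀ + R = [1302974778/9070213 474710883/9070213; 474710883/9070213 440735312/9070213]
step 2: K = P̄·Hᵀ·S⁻¹ = [1071397937/12822799673 3136677927/12822799673; -3055956850/12822799673 2978440966/12822799673]
step 2: x' = x̄ + K·y = [6235337679/12822799673, 18252397495/12822799673]
step 2: P' = (I − K·H)·P̄ = [1052018966/12822799673 -19378971/12822799673; -19378971/12822799673 3036577879/12822799673]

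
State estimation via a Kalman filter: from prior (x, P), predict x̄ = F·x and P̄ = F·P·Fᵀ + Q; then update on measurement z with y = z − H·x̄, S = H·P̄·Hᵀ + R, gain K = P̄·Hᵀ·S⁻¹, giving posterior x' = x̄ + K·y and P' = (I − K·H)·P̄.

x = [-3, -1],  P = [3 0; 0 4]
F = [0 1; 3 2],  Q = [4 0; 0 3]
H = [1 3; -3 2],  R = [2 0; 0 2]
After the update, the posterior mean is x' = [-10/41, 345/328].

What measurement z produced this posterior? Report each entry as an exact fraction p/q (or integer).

z = [3, 3]

x̄ = F·x = [-1, -11]
P̄ = F·P·Fᵀ + Q = [8 8; 8 46]
S = H·P̄·Hᵀ + R = [472 196; 196 162]
K = P̄·Hᵀ·S⁻¹ = [211/1189 -314/1189; 89/328 15/164]
x' − x̄ = [31/41, 3953/328] = K·y
y = (KᵀK)⁻¹·Kᵀ·(x' − x̄) = [37, 22]
z = y + H·x̄ = [37, 22] + [-34, -19] = [3, 3]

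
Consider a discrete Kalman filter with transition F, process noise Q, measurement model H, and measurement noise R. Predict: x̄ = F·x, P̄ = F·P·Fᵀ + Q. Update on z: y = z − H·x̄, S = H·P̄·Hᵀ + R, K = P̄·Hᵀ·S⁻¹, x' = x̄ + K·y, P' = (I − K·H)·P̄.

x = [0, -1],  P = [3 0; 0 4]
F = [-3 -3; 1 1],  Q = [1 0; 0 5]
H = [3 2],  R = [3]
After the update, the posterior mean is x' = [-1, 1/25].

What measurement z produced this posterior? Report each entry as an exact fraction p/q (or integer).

x̄ = F·x = [3, -1]
P̄ = F·P·Fᵀ + Q = [64 -21; -21 12]
S = H·P̄·Hᵀ + R = [375]
K = P̄·Hᵀ·S⁻¹ = [2/5; -13/125]
x' − x̄ = [-4, 26/25] = K·y
y = (KᵀK)⁻¹·Kᵀ·(x' − x̄) = [-10]
z = y + H·x̄ = [-10] + [7] = [-3]

z = [-3]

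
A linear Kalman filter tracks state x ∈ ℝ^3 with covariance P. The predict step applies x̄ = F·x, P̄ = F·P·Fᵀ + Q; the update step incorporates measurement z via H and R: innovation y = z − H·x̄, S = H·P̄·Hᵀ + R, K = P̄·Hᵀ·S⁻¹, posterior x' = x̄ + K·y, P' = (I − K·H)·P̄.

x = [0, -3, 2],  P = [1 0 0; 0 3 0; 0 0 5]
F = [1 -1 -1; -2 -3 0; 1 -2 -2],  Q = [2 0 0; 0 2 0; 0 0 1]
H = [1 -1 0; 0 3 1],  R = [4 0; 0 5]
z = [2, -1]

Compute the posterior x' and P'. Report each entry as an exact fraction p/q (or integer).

x̄ = F·x = [1, 9, 2]
P̄ = F·P·Fᵀ + Q = [11 7 17; 7 33 16; 17 16 34]
y = z − H·x̄ = [10, -30]
S = H·P̄·Hᵀ + R = [34 -77; -77 432]
K = P̄·Hᵀ·S⁻¹ = [4654/8759 1600/8759; -2377/8759 1908/8759; 6746/8759 2865/8759]
x' = x̄ + K·y = [7299/8759, -2179/8759, -972/8759]
P' = (I − K·H)·P̄ = [16933/8759 -1683/8759 13049/8759; -1683/8759 7825/8759 -13935/8759; 13049/8759 -13935/8759 56130/8759]

x' = [7299/8759, -2179/8759, -972/8759]
P' = [16933/8759 -1683/8759 13049/8759; -1683/8759 7825/8759 -13935/8759; 13049/8759 -13935/8759 56130/8759]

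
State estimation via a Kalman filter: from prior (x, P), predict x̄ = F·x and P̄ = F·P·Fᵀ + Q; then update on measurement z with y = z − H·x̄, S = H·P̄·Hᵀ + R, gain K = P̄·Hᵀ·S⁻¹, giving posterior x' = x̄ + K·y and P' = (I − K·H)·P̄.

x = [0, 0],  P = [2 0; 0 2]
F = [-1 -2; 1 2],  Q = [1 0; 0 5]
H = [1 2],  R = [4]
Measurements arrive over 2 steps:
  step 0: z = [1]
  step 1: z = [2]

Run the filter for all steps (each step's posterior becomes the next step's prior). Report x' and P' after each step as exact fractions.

step 0: x' = [-9/35, 4/7], P' = [304/35 -34/7; -34/7 25/7]
step 1: x' = [-328/333, 157/111], P' = [4312/999 -778/333; -778/333 235/111]

step 0: x̄ = F·x = [0, 0]
step 0: P̄ = F·P·Fᵀ + Q = [11 -10; -10 15]
step 0: y = z − H·x̄ = [1]
step 0: S = H·P̄·Hᵀ + R = [35]
step 0: K = P̄·Hᵀ·S⁻¹ = [-9/35; 4/7]
step 0: x' = x̄ + K·y = [-9/35, 4/7]
step 0: P' = (I − K·H)·P̄ = [304/35 -34/7; -34/7 25/7]
step 1: x̄ = F·x = [-31/35, 31/35]
step 1: P̄ = F·P·Fᵀ + Q = [159/35 -124/35; -124/35 299/35]
step 1: y = z − H·x̄ = [39/35]
step 1: S = H·P̄·Hᵀ + R = [999/35]
step 1: K = P̄·Hᵀ·S⁻¹ = [-89/999; 158/333]
step 1: x' = x̄ + K·y = [-328/333, 157/111]
step 1: P' = (I − K·H)·P̄ = [4312/999 -778/333; -778/333 235/111]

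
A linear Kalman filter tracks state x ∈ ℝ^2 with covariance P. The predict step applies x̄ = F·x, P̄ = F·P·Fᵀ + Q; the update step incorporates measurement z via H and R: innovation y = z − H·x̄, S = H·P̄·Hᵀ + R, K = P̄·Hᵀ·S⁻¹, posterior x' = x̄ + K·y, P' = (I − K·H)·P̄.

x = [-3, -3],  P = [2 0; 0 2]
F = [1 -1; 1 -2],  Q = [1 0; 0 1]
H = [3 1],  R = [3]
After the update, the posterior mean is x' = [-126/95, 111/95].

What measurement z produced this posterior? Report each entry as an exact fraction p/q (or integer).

x̄ = F·x = [0, 3]
P̄ = F·P·Fᵀ + Q = [5 6; 6 11]
S = H·P̄·Hᵀ + R = [95]
K = P̄·Hᵀ·S⁻¹ = [21/95; 29/95]
x' − x̄ = [-126/95, -174/95] = K·y
y = (KᵀK)⁻¹·Kᵀ·(x' − x̄) = [-6]
z = y + H·x̄ = [-6] + [3] = [-3]

z = [-3]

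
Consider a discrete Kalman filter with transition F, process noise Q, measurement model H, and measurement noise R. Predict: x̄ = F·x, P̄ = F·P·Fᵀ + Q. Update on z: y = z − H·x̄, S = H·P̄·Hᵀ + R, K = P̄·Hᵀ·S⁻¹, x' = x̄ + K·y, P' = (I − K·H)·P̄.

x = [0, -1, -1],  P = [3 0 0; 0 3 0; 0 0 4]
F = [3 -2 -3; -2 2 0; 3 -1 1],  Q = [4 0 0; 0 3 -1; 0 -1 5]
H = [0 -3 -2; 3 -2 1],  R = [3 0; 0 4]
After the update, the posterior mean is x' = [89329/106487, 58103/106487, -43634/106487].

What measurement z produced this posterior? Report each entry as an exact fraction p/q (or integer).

x̄ = F·x = [5, -2, 0]
P̄ = F·P·Fᵀ + Q = [79 -30 21; -30 27 -25; 21 -25 39]
S = H·P̄·Hᵀ + R = [102 203; 203 1448]
K = P̄·Hᵀ·S⁻¹ = [4950/106487 22692/106487; -10581/106487 -10945/106487; -35200/106487 16113/106487]
x' − x̄ = [-443106/106487, 271077/106487, -43634/106487] = K·y
y = (KᵀK)⁻¹·Kᵀ·(x' − x̄) = [-7, -18]
z = y + H·x̄ = [-7, -18] + [6, 19] = [-1, 1]

z = [-1, 1]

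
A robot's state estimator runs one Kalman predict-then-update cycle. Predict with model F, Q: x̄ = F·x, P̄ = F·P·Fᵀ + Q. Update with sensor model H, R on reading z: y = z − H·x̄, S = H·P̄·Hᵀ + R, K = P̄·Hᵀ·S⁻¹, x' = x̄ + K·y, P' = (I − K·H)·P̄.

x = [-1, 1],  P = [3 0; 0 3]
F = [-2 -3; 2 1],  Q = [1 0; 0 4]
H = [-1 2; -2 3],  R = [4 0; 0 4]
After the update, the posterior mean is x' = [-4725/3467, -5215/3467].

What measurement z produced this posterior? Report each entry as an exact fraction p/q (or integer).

x̄ = F·x = [-1, -1]
P̄ = F·P·Fᵀ + Q = [40 -21; -21 19]
S = H·P̄·Hᵀ + R = [204 341; 341 587]
K = P̄·Hᵀ·S⁻¹ = [629/3467 -1210/3467; 874/3467 77/3467]
x' − x̄ = [-1258/3467, -1748/3467] = K·y
y = (KᵀK)⁻¹·Kᵀ·(x' − x̄) = [-2, 0]
z = y + H·x̄ = [-2, 0] + [-1, -1] = [-3, -1]

z = [-3, -1]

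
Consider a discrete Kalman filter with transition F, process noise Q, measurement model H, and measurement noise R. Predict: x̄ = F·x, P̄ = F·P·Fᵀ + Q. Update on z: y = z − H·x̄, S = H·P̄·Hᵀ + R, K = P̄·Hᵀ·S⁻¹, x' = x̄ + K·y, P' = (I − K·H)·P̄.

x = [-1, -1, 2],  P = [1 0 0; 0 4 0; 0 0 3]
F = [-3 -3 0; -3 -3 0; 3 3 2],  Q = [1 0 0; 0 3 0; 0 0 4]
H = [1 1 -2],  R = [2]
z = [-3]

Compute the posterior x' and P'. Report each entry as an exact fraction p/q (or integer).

x̄ = F·x = [6, 6, -2]
P̄ = F·P·Fᵀ + Q = [46 45 -45; 45 48 -45; -45 -45 61]
y = z − H·x̄ = [-19]
S = H·P̄·Hᵀ + R = [790]
K = P̄·Hᵀ·S⁻¹ = [181/790; 183/790; -106/395]
x' = x̄ + K·y = [1301/790, 1263/790, 1224/395]
P' = (I − K·H)·P̄ = [3579/790 2427/790 1411/395; 2427/790 4431/790 1623/395; 1411/395 1623/395 1623/395]

x' = [1301/790, 1263/790, 1224/395]
P' = [3579/790 2427/790 1411/395; 2427/790 4431/790 1623/395; 1411/395 1623/395 1623/395]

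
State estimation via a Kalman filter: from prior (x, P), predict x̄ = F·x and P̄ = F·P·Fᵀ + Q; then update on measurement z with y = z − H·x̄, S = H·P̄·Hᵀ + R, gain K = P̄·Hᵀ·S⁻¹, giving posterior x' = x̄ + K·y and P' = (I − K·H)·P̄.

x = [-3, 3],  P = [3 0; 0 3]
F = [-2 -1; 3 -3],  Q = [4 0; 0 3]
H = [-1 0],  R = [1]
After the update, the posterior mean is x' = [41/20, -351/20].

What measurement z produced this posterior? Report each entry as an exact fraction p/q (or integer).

z = [-2]

x̄ = F·x = [3, -18]
P̄ = F·P·Fᵀ + Q = [19 -9; -9 57]
S = H·P̄·Hᵀ + R = [20]
K = P̄·Hᵀ·S⁻¹ = [-19/20; 9/20]
x' − x̄ = [-19/20, 9/20] = K·y
y = (KᵀK)⁻¹·Kᵀ·(x' − x̄) = [1]
z = y + H·x̄ = [1] + [-3] = [-2]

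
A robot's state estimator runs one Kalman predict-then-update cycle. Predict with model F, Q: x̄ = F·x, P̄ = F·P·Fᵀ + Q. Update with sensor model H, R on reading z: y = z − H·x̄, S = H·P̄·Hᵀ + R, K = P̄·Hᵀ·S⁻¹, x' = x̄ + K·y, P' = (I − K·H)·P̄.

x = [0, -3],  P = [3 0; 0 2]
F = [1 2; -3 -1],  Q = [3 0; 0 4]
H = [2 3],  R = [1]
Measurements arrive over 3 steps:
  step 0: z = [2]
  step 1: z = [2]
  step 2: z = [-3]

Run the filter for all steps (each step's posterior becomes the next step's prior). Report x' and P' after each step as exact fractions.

step 0: x' = [-113/18, 959/198], P' = [241/18 -161/18; -161/18 1205/198]
step 1: x' = [3901/3450, -709/10350], P' = [3417/1150 -3389/1725; -3389/1725 116741/82800]
step 2: x' = [9594443/7402610, -6926962/3701305], P' = [4337377/1480522 -1430821/740261; -1430821/740261 1025783/740261]

step 0: x̄ = F·x = [-6, 3]
step 0: P̄ = F·P·Fᵀ + Q = [14 -13; -13 33]
step 0: y = z − H·x̄ = [5]
step 0: S = H·P̄·Hᵀ + R = [198]
step 0: K = P̄·Hᵀ·S⁻¹ = [-1/18; 73/198]
step 0: x' = x̄ + K·y = [-113/18, 959/198]
step 0: P' = (I − K·H)·P̄ = [241/18 -161/18; -161/18 1205/198]
step 1: x̄ = F·x = [75/22, 1385/99]
step 1: P̄ = F·P·Fᵀ + Q = [109/22 113/11; 113/11 7615/99]
step 1: y = z − H·x̄ = [-1544/33]
step 1: S = H·P̄·Hᵀ + R = [9200/11]
step 1: K = P̄·Hᵀ·S⁻¹ = [28/575; 8293/27600]
step 1: x' = x̄ + K·y = [3901/3450, -709/10350]
step 1: P' = (I − K·H)·P̄ = [3417/1150 -3389/1725; -3389/1725 116741/82800]
step 2: x̄ = F·x = [2057/2070, -688/207]
step 2: P̄ = F·P·Fᵀ + Q = [3107/828 3343/1656; 3343/1656 67445/3312]
step 2: y = z − H·x̄ = [5158/1035]
step 2: S = H·P̄·Hᵀ + R = [740261/3312]
step 2: K = P̄·Hᵀ·S⁻¹ = [44914/740261; 215707/740261]
step 2: x' = x̄ + K·y = [9594443/7402610, -6926962/3701305]
step 2: P' = (I − K·H)·P̄ = [4337377/1480522 -1430821/740261; -1430821/740261 1025783/740261]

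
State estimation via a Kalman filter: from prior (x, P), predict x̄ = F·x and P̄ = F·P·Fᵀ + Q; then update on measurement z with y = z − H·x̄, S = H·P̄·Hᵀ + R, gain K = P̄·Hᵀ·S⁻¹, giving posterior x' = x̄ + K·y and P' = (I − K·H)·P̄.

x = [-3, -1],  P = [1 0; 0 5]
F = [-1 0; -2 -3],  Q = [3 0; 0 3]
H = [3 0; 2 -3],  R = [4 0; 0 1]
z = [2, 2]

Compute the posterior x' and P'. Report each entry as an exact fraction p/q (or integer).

x̄ = F·x = [3, 9]
P̄ = F·P·Fᵀ + Q = [4 2; 2 52]
y = z − H·x̄ = [-7, 23]
S = H·P̄·Hᵀ + R = [40 6; 6 461]
K = P̄·Hᵀ·S⁻¹ = [1380/4601 2/4601; 1839/9202 -1529/4601]
x' = x̄ + K·y = [4189/4601, -389/9202]
P' = (I − K·H)·P̄ = [1840/4601 1226/4601; 1226/4601 1327/4601]

x' = [4189/4601, -389/9202]
P' = [1840/4601 1226/4601; 1226/4601 1327/4601]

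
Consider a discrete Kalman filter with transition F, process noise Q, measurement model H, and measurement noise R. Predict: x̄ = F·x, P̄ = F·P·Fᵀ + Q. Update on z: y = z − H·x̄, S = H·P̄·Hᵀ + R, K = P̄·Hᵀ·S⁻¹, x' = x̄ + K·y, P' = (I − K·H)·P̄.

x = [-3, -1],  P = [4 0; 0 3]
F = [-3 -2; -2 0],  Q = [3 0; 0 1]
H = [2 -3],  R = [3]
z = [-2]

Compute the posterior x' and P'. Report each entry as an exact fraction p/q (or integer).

x' = [17/2, 25/4]
P' = [77/2 101/4; 101/4 135/8]

x̄ = F·x = [11, 6]
P̄ = F·P·Fᵀ + Q = [51 24; 24 17]
y = z − H·x̄ = [-6]
S = H·P̄·Hᵀ + R = [72]
K = P̄·Hᵀ·S⁻¹ = [5/12; -1/24]
x' = x̄ + K·y = [17/2, 25/4]
P' = (I − K·H)·P̄ = [77/2 101/4; 101/4 135/8]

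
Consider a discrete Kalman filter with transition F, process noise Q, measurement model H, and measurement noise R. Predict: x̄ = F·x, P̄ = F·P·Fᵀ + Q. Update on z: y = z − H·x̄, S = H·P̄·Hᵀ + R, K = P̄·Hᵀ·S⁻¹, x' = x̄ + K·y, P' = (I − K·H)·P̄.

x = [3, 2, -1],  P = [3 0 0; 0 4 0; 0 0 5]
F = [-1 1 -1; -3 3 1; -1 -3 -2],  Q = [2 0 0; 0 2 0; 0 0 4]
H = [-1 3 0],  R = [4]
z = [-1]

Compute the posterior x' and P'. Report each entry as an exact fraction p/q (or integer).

x̄ = F·x = [0, -4, -7]
P̄ = F·P·Fᵀ + Q = [14 16 1; 16 70 -37; 1 -37 63]
y = z − H·x̄ = [11]
S = H·P̄·Hᵀ + R = [552]
K = P̄·Hᵀ·S⁻¹ = [17/276; 97/276; -14/69]
x' = x̄ + K·y = [187/276, -37/276, -637/69]
P' = (I − K·H)·P̄ = [1643/138 559/138 545/69; 559/138 251/138 163/69; 545/69 163/69 2779/69]

x' = [187/276, -37/276, -637/69]
P' = [1643/138 559/138 545/69; 559/138 251/138 163/69; 545/69 163/69 2779/69]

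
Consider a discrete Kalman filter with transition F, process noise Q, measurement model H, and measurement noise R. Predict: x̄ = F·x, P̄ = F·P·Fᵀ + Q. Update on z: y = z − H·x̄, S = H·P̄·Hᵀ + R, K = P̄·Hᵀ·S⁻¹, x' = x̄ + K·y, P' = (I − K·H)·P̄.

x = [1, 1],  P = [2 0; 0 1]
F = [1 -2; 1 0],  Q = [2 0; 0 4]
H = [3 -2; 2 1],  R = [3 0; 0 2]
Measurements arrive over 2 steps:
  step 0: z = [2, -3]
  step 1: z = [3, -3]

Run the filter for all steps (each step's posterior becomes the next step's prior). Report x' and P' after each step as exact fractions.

step 0: x' = [-337/611, -965/611], P' = [133/611 69/611; 69/611 339/611]
step 1: x' = [-140111/608353, -1134093/608353], P' = [127580/608353 61590/608353; 61590/608353 323562/608353]

step 0: x̄ = F·x = [-1, 1]
step 0: P̄ = F·P·Fᵀ + Q = [8 2; 2 6]
step 0: y = z − H·x̄ = [7, -2]
step 0: S = H·P̄·Hᵀ + R = [75 34; 34 48]
step 0: K = P̄·Hᵀ·S⁻¹ = [87/611 335/1222; -157/611 477/1222]
step 0: x' = x̄ + K·y = [-337/611, -965/611]
step 0: P' = (I − K·H)·P̄ = [133/611 69/611; 69/611 339/611]
step 1: x̄ = F·x = [1593/611, -337/611]
step 1: P̄ = F·P·Fᵀ + Q = [2435/611 -5/611; -5/611 2577/611]
step 1: y = z − H·x̄ = [-3620/611, -4682/611]
step 1: S = H·P̄·Hᵀ + R = [34116/611 9461/611; 9461/611 13519/611]
step 1: K = P̄·Hᵀ·S⁻¹ = [86520/608353 158375/608353; -154118/608353 223371/608353]
step 1: x' = x̄ + K·y = [-140111/608353, -1134093/608353]
step 1: P' = (I − K·H)·P̄ = [127580/608353 61590/608353; 61590/608353 323562/608353]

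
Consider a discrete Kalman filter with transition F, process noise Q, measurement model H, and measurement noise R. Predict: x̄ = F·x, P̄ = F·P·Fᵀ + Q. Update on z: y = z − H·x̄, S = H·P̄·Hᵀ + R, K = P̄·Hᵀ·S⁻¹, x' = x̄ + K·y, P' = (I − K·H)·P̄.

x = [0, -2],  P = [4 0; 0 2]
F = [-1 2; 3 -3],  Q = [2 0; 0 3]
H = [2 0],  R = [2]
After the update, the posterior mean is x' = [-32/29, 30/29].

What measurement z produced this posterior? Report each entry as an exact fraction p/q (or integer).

x̄ = F·x = [-4, 6]
P̄ = F·P·Fᵀ + Q = [14 -24; -24 57]
S = H·P̄·Hᵀ + R = [58]
K = P̄·Hᵀ·S⁻¹ = [14/29; -24/29]
x' − x̄ = [84/29, -144/29] = K·y
y = (KᵀK)⁻¹·Kᵀ·(x' − x̄) = [6]
z = y + H·x̄ = [6] + [-8] = [-2]

z = [-2]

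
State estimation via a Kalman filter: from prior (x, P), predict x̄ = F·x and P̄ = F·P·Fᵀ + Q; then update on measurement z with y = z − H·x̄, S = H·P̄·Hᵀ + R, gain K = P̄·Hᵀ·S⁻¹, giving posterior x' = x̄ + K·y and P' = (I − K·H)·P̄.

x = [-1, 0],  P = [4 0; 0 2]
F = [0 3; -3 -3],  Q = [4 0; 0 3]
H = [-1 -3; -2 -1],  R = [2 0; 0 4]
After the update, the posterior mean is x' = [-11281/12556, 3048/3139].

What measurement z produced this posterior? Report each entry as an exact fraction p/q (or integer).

x̄ = F·x = [0, 3]
P̄ = F·P·Fᵀ + Q = [22 -18; -18 57]
S = H·P̄·Hᵀ + R = [429 89; 89 77]
K = P̄·Hᵀ·S⁻¹ = [2389/12556 -7001/12556; -1239/3139 576/3139]
x' − x̄ = [-11281/12556, -6369/3139] = K·y
y = (KᵀK)⁻¹·Kᵀ·(x' − x̄) = [7, 4]
z = y + H·x̄ = [7, 4] + [-9, -3] = [-2, 1]

z = [-2, 1]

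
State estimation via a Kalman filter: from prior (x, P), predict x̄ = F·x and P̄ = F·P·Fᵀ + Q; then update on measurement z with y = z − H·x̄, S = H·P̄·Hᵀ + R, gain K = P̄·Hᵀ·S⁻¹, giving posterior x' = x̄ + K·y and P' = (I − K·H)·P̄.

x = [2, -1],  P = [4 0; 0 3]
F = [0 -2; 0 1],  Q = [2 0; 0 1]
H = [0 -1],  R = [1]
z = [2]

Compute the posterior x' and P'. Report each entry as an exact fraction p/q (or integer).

x' = [16/5, -9/5]
P' = [34/5 -6/5; -6/5 4/5]

x̄ = F·x = [2, -1]
P̄ = F·P·Fᵀ + Q = [14 -6; -6 4]
y = z − H·x̄ = [1]
S = H·P̄·Hᵀ + R = [5]
K = P̄·Hᵀ·S⁻¹ = [6/5; -4/5]
x' = x̄ + K·y = [16/5, -9/5]
P' = (I − K·H)·P̄ = [34/5 -6/5; -6/5 4/5]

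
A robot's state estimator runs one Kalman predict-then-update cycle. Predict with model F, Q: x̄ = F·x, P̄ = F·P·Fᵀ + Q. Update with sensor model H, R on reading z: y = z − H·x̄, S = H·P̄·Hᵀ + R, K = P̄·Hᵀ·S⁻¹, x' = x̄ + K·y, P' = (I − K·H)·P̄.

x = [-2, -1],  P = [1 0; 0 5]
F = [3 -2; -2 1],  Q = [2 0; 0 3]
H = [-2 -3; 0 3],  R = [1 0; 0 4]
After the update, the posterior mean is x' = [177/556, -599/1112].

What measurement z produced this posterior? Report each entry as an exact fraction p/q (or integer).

z = [1, -2]

x̄ = F·x = [-4, 3]
P̄ = F·P·Fᵀ + Q = [31 -16; -16 12]
S = H·P̄·Hᵀ + R = [41 -12; -12 112]
K = P̄·Hᵀ·S⁻¹ = [-67/139 -267/556; -1/278 357/1112]
x' − x̄ = [2401/556, -3935/1112] = K·y
y = (KᵀK)⁻¹·Kᵀ·(x' − x̄) = [2, -11]
z = y + H·x̄ = [2, -11] + [-1, 9] = [1, -2]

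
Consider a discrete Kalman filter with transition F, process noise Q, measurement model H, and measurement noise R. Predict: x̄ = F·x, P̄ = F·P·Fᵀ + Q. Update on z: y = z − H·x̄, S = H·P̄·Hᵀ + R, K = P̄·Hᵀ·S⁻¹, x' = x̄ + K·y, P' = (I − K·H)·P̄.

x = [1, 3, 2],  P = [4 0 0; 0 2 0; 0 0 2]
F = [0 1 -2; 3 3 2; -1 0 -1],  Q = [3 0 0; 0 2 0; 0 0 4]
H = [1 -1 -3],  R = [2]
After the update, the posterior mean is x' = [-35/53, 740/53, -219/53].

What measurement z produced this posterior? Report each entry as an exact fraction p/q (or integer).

x̄ = F·x = [-1, 16, -3]
P̄ = F·P·Fᵀ + Q = [13 -2 4; -2 64 -16; 4 -16 10]
S = H·P̄·Hᵀ + R = [53]
K = P̄·Hᵀ·S⁻¹ = [3/53; -18/53; -10/53]
x' − x̄ = [18/53, -108/53, -60/53] = K·y
y = (KᵀK)⁻¹·Kᵀ·(x' − x̄) = [6]
z = y + H·x̄ = [6] + [-8] = [-2]

z = [-2]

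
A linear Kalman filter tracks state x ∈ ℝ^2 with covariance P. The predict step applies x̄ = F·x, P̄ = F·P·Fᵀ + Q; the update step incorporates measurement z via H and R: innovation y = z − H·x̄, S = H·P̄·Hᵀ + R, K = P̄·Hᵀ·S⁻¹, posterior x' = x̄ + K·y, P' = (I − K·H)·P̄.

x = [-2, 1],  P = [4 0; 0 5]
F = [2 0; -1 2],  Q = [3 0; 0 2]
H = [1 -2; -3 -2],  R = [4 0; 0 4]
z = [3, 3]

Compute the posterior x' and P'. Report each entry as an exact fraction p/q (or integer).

x̄ = F·x = [-4, 4]
P̄ = F·P·Fᵀ + Q = [19 -8; -8 26]
y = z − H·x̄ = [15, -1]
S = H·P̄·Hᵀ + R = [159 15; 15 183]
K = P̄·Hᵀ·S⁻¹ = [195/802 -587/2406; -440/1203 -148/1203]
x' = x̄ + K·y = [-131/1203, -1640/1203]
P' = (I − K·H)·P̄ = [586/1203 -292/1203; -292/1203 734/1203]

x' = [-131/1203, -1640/1203]
P' = [586/1203 -292/1203; -292/1203 734/1203]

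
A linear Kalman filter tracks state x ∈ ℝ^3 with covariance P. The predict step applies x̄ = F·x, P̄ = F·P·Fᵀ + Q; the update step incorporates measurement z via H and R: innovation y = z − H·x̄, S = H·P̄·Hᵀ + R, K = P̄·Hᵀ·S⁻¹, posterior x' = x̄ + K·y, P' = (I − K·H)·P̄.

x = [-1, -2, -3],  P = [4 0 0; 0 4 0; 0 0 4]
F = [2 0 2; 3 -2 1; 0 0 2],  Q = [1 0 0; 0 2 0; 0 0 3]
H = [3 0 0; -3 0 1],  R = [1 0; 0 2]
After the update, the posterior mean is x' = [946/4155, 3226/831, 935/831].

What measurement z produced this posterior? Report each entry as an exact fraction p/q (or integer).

x̄ = F·x = [-8, -2, -6]
P̄ = F·P·Fᵀ + Q = [33 32 16; 32 58 8; 16 8 19]
S = H·P̄·Hᵀ + R = [298 -249; -249 222]
K = P̄·Hᵀ·S⁻¹ = [437/1385 -83/4155; -40/277 -464/831; 229/277 662/831]
x' − x̄ = [34186/4155, 4888/831, 5921/831] = K·y
y = (KᵀK)⁻¹·Kᵀ·(x' − x̄) = [25, -17]
z = y + H·x̄ = [25, -17] + [-24, 18] = [1, 1]

z = [1, 1]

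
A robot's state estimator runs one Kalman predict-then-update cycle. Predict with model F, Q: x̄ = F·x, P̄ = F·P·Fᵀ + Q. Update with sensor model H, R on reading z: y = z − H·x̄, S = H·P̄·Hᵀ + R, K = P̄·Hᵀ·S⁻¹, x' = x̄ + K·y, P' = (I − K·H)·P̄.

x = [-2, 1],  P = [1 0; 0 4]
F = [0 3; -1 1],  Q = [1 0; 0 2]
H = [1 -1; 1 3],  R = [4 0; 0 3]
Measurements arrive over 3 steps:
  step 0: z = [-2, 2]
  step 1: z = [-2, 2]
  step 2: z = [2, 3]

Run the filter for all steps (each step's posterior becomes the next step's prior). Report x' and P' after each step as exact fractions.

step 0: x' = [-263/260, 277/260], P' = [4929/2600 -891/2600; -891/2600 889/2600]
step 1: x' = [740000/1360279, 885302/1360279], P' = [1734870/1360279 -306918/1360279; -306918/1360279 442154/1360279]
step 2: x' = [116842500/54168259, 157816342/595850849], P' = [69367314/54168259 -12212082/54168259; -12212082/54168259 191592178/595850849]

step 0: x̄ = F·x = [3, 3]
step 0: P̄ = F·P·Fᵀ + Q = [37 12; 12 7]
step 0: y = z − H·x̄ = [-2, -10]
step 0: S = H·P̄·Hᵀ + R = [24 40; 40 175]
step 0: K = P̄·Hᵀ·S⁻¹ = [291/520 94/325; -89/520 74/325]
step 0: x' = x̄ + K·y = [-263/260, 277/260]
step 0: P' = (I − K·H)·P̄ = [4929/2600 -891/2600; -891/2600 889/2600]
step 1: x̄ = F·x = [831/260, 27/13]
step 1: P̄ = F·P·Fᵀ + Q = [10601/2600 267/130; 267/130 64/13]
step 1: y = z − H·x̄ = [-811/260, -1931/260]
step 1: S = H·P̄·Hᵀ + R = [23121/2600 -17119/2600; -17119/2600 165641/2600]
step 1: K = P̄·Hᵀ·S⁻¹ = [510447/1360279 271372/1360279; -187268/1360279 339848/1360279]
step 1: x' = x̄ + K·y = [740000/1360279, 885302/1360279]
step 1: P' = (I − K·H)·P̄ = [1734870/1360279 -306918/1360279; -306918/1360279 442154/1360279]
step 2: x̄ = F·x = [2655906/1360279, 145302/1360279]
step 2: P̄ = F·P·Fᵀ + Q = [5339665/1360279 2247216/1360279; 2247216/1360279 5511418/1360279]
step 2: y = z − H·x̄ = [209954/1360279, 989025/1360279]
step 2: S = H·P̄·Hᵀ + R = [11797767/1360279 -6700157/1360279; -6700157/1360279 72506560/1360279]
step 2: K = P̄·Hᵀ·S⁻¹ = [20394849/54168259 10910356/54168259; -81481270/595850849 146814544/595850849]
step 2: x' = x̄ + K·y = [116842500/54168259, 157816342/595850849]
step 2: P' = (I − K·H)·P̄ = [69367314/54168259 -12212082/54168259; -12212082/54168259 191592178/595850849]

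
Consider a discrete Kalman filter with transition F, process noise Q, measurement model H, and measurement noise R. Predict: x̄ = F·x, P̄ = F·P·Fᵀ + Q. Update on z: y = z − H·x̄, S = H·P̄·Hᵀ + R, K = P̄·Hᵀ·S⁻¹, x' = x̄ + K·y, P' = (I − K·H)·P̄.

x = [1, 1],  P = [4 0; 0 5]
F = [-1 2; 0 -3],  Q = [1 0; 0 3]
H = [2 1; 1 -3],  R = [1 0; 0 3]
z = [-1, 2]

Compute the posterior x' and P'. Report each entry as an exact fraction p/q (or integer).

x̄ = F·x = [1, -3]
P̄ = F·P·Fᵀ + Q = [25 -30; -30 48]
y = z − H·x̄ = [0, -8]
S = H·P̄·Hᵀ + R = [29 56; 56 640]
K = P̄·Hᵀ·S⁻¹ = [795/1928 2215/15424; 129/964 -2187/7712]
x' = x̄ + K·y = [-287/1928, -705/964]
P' = (I − K·H)·P̄ = [3675/15424 -495/7712; -495/7712 1011/3856]

x' = [-287/1928, -705/964]
P' = [3675/15424 -495/7712; -495/7712 1011/3856]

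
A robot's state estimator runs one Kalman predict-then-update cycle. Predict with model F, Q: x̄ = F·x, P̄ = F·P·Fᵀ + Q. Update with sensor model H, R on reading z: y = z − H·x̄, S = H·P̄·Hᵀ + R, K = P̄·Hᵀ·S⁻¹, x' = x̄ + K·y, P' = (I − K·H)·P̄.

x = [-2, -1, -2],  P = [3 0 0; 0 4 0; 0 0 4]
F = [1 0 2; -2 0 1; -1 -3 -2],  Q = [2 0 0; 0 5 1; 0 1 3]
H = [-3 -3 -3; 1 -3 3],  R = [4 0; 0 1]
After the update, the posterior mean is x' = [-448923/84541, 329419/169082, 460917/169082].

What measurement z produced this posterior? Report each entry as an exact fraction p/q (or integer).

z = [2, -3]

x̄ = F·x = [-6, 2, 9]
P̄ = F·P·Fᵀ + Q = [21 2 -19; 2 21 -1; -19 -1 58]
S = H·P̄·Hᵀ + R = [580 -156; -156 625]
K = P̄·Hᵀ·S⁻¹ = [-3513/84541 -6558/84541; -25617/169082 -11854/84541; -23301/169082 18464/84541]
x' − x̄ = [58323/84541, -8745/169082, -1060821/169082] = K·y
y = (KᵀK)⁻¹·Kᵀ·(x' − x̄) = [17, -18]
z = y + H·x̄ = [17, -18] + [-15, 15] = [2, -3]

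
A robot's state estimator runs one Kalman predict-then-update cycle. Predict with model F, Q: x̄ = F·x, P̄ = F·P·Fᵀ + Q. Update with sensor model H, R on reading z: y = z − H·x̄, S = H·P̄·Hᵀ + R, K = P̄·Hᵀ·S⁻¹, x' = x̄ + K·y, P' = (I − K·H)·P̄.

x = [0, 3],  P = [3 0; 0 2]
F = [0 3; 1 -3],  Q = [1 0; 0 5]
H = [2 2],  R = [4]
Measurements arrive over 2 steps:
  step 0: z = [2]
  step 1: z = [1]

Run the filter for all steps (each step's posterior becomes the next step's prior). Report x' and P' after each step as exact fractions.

step 0: x' = [91/10, -41/5], P' = [189/10 -94/5; -94/5 98/5]
step 1: x' = [-1607/259, 3645/518], P' = [15255/259 -15809/259; -15809/259 16612/259]

step 0: x̄ = F·x = [9, -9]
step 0: P̄ = F·P·Fᵀ + Q = [19 -18; -18 26]
step 0: y = z − H·x̄ = [2]
step 0: S = H·P̄·Hᵀ + R = [40]
step 0: K = P̄·Hᵀ·S⁻¹ = [1/20; 2/5]
step 0: x' = x̄ + K·y = [91/10, -41/5]
step 0: P' = (I − K·H)·P̄ = [189/10 -94/5; -94/5 98/5]
step 1: x̄ = F·x = [-123/5, 337/10]
step 1: P̄ = F·P·Fᵀ + Q = [887/5 -1164/5; -1164/5 3131/10]
step 1: y = z − H·x̄ = [-86/5]
step 1: S = H·P̄·Hᵀ + R = [518/5]
step 1: K = P̄·Hᵀ·S⁻¹ = [-277/259; 803/518]
step 1: x' = x̄ + K·y = [-1607/259, 3645/518]
step 1: P' = (I − K·H)·P̄ = [15255/259 -15809/259; -15809/259 16612/259]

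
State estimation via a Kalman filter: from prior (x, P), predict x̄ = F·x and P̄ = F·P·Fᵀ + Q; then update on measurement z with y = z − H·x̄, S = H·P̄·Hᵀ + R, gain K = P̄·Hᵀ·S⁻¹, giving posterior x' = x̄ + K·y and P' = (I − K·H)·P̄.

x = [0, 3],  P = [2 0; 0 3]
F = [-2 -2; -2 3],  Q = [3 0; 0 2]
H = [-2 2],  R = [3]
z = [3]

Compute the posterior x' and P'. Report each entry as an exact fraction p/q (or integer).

x̄ = F·x = [-6, 9]
P̄ = F·P·Fᵀ + Q = [23 -10; -10 37]
y = z − H·x̄ = [-27]
S = H·P̄·Hᵀ + R = [323]
K = P̄·Hᵀ·S⁻¹ = [-66/323; 94/323]
x' = x̄ + K·y = [-156/323, 369/323]
P' = (I − K·H)·P̄ = [3073/323 2974/323; 2974/323 3115/323]

x' = [-156/323, 369/323]
P' = [3073/323 2974/323; 2974/323 3115/323]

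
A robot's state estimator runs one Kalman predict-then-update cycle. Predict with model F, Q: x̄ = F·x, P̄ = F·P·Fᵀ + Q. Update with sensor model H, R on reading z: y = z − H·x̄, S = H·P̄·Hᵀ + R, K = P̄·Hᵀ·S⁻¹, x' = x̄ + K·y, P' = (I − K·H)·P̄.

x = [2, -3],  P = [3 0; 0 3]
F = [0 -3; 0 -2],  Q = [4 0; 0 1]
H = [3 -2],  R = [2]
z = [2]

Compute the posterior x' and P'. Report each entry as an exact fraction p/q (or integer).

x̄ = F·x = [9, 6]
P̄ = F·P·Fᵀ + Q = [31 18; 18 13]
y = z − H·x̄ = [-13]
S = H·P̄·Hᵀ + R = [117]
K = P̄·Hᵀ·S⁻¹ = [19/39; 28/117]
x' = x̄ + K·y = [8/3, 26/9]
P' = (I − K·H)·P̄ = [42/13 170/39; 170/39 737/117]

x' = [8/3, 26/9]
P' = [42/13 170/39; 170/39 737/117]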